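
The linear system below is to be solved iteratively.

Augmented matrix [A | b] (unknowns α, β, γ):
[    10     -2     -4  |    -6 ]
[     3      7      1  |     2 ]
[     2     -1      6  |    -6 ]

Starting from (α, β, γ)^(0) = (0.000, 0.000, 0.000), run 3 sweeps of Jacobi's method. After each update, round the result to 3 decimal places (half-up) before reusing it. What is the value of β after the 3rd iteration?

0.797

Iteration 1:
  α = (-6 - (-2)·0.000 - (-4)·0.000) / (10) = -0.600
  β = (2 - (3)·0.000 - (1)·0.000) / (7) = 0.286
  γ = (-6 - (2)·0.000 - (-1)·0.000) / (6) = -1.000
Iteration 2:
  α = (-6 - (-2)·0.286 - (-4)·-1.000) / (10) = -0.943
  β = (2 - (3)·-0.600 - (1)·-1.000) / (7) = 0.686
  γ = (-6 - (2)·-0.600 - (-1)·0.286) / (6) = -0.752
Iteration 3:
  α = (-6 - (-2)·0.686 - (-4)·-0.752) / (10) = -0.764
  β = (2 - (3)·-0.943 - (1)·-0.752) / (7) = 0.797
  γ = (-6 - (2)·-0.943 - (-1)·0.686) / (6) = -0.571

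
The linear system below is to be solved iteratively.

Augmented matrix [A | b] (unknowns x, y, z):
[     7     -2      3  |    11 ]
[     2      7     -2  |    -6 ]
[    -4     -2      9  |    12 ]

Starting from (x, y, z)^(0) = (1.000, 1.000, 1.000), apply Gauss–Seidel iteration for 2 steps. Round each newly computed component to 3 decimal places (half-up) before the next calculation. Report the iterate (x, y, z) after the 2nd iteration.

(0.541, -0.511, 1.460)

Iteration 1:
  x = (11 - (-2)·1.000 - (3)·1.000) / (7) = 1.429
  y = (-6 - (2)·1.429 - (-2)·1.000) / (7) = -0.980
  z = (12 - (-4)·1.429 - (-2)·-0.980) / (9) = 1.751
Iteration 2:
  x = (11 - (-2)·-0.980 - (3)·1.751) / (7) = 0.541
  y = (-6 - (2)·0.541 - (-2)·1.751) / (7) = -0.511
  z = (12 - (-4)·0.541 - (-2)·-0.511) / (9) = 1.460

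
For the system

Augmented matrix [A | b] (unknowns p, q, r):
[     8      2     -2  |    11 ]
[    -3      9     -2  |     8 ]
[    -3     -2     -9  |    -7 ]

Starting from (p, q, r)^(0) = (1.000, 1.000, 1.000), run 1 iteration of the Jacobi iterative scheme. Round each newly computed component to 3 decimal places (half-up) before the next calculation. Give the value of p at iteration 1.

Iteration 1:
  p = (11 - (2)·1.000 - (-2)·1.000) / (8) = 1.375
  q = (8 - (-3)·1.000 - (-2)·1.000) / (9) = 1.444
  r = (-7 - (-3)·1.000 - (-2)·1.000) / (-9) = 0.222

1.375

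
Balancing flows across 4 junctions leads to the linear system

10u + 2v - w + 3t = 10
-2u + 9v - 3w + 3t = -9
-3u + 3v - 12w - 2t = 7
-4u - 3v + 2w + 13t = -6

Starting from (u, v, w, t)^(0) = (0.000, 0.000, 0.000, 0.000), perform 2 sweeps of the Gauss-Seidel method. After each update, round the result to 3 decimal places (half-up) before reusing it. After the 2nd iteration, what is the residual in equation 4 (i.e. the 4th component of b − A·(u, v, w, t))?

0.005

Iteration 1:
  u = (10 - (2)·0.000 - (-1)·0.000 - (3)·0.000) / (10) = 1.000
  v = (-9 - (-2)·1.000 - (-3)·0.000 - (3)·0.000) / (9) = -0.778
  w = (7 - (-3)·1.000 - (3)·-0.778 - (-2)·0.000) / (-12) = -1.028
  t = (-6 - (-4)·1.000 - (-3)·-0.778 - (2)·-1.028) / (13) = -0.175
Iteration 2:
  u = (10 - (2)·-0.778 - (-1)·-1.028 - (3)·-0.175) / (10) = 1.105
  v = (-9 - (-2)·1.105 - (-3)·-1.028 - (3)·-0.175) / (9) = -1.039
  w = (7 - (-3)·1.105 - (3)·-1.039 - (-2)·-0.175) / (-12) = -1.090
  t = (-6 - (-4)·1.105 - (-3)·-1.039 - (2)·-1.090) / (13) = -0.194
Residual b − A·x = (0.520, -0.127, -0.036, 0.005)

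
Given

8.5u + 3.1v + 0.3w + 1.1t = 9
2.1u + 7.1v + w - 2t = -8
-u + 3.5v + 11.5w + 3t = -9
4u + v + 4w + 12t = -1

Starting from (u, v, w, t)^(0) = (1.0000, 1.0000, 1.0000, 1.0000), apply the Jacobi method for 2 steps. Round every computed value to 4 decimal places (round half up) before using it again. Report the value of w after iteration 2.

Iteration 1:
  u = (9 - (3.1)·1.0000 - (0.3)·1.0000 - (1.1)·1.0000) / (8.5) = 0.5294
  v = (-8 - (2.1)·1.0000 - (1)·1.0000 - (-2)·1.0000) / (7.1) = -1.2817
  w = (-9 - (-1)·1.0000 - (3.5)·1.0000 - (3)·1.0000) / (11.5) = -1.2609
  t = (-1 - (4)·1.0000 - (1)·1.0000 - (4)·1.0000) / (12) = -0.8333
Iteration 2:
  u = (9 - (3.1)·-1.2817 - (0.3)·-1.2609 - (1.1)·-0.8333) / (8.5) = 1.6786
  v = (-8 - (2.1)·0.5294 - (1)·-1.2609 - (-2)·-0.8333) / (7.1) = -1.3405
  w = (-9 - (-1)·0.5294 - (3.5)·-1.2817 - (3)·-0.8333) / (11.5) = -0.1291
  t = (-1 - (4)·0.5294 - (1)·-1.2817 - (4)·-1.2609) / (12) = 0.2673

-0.1291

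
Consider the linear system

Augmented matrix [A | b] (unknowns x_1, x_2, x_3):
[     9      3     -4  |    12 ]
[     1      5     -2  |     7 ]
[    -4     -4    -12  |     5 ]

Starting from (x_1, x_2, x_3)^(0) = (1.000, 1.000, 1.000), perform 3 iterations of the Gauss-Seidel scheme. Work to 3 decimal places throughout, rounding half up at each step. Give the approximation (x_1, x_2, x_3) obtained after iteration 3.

(0.733, 0.953, -0.979)

Iteration 1:
  x_1 = (12 - (3)·1.000 - (-4)·1.000) / (9) = 1.444
  x_2 = (7 - (1)·1.444 - (-2)·1.000) / (5) = 1.511
  x_3 = (5 - (-4)·1.444 - (-4)·1.511) / (-12) = -1.402
Iteration 2:
  x_1 = (12 - (3)·1.511 - (-4)·-1.402) / (9) = 0.207
  x_2 = (7 - (1)·0.207 - (-2)·-1.402) / (5) = 0.798
  x_3 = (5 - (-4)·0.207 - (-4)·0.798) / (-12) = -0.752
Iteration 3:
  x_1 = (12 - (3)·0.798 - (-4)·-0.752) / (9) = 0.733
  x_2 = (7 - (1)·0.733 - (-2)·-0.752) / (5) = 0.953
  x_3 = (5 - (-4)·0.733 - (-4)·0.953) / (-12) = -0.979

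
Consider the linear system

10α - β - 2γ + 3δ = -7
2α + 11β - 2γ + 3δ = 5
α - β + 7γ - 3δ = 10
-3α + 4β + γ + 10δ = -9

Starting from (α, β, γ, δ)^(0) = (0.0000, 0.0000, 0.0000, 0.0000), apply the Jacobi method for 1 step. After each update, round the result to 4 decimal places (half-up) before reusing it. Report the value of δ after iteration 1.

-0.9000

Iteration 1:
  α = (-7 - (-1)·0.0000 - (-2)·0.0000 - (3)·0.0000) / (10) = -0.7000
  β = (5 - (2)·0.0000 - (-2)·0.0000 - (3)·0.0000) / (11) = 0.4545
  γ = (10 - (1)·0.0000 - (-1)·0.0000 - (-3)·0.0000) / (7) = 1.4286
  δ = (-9 - (-3)·0.0000 - (4)·0.0000 - (1)·0.0000) / (10) = -0.9000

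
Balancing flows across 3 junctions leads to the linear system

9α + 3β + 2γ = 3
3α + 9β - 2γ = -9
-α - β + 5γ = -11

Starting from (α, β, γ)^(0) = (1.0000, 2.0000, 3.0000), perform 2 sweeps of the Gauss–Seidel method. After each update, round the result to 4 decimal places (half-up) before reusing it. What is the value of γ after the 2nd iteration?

-2.3911

Iteration 1:
  α = (3 - (3)·2.0000 - (2)·3.0000) / (9) = -1.0000
  β = (-9 - (3)·-1.0000 - (-2)·3.0000) / (9) = 0.0000
  γ = (-11 - (-1)·-1.0000 - (-1)·0.0000) / (5) = -2.4000
Iteration 2:
  α = (3 - (3)·0.0000 - (2)·-2.4000) / (9) = 0.8667
  β = (-9 - (3)·0.8667 - (-2)·-2.4000) / (9) = -1.8222
  γ = (-11 - (-1)·0.8667 - (-1)·-1.8222) / (5) = -2.3911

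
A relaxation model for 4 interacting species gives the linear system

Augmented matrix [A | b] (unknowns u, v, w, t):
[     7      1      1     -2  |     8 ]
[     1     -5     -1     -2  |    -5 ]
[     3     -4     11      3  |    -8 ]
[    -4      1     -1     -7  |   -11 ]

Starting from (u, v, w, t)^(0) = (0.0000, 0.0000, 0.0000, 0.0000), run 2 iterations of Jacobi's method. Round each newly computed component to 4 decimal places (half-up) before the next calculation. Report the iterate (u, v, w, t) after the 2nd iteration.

(1.5529, 0.7455, -1.1039, 1.1651)

Iteration 1:
  u = (8 - (1)·0.0000 - (1)·0.0000 - (-2)·0.0000) / (7) = 1.1429
  v = (-5 - (1)·0.0000 - (-1)·0.0000 - (-2)·0.0000) / (-5) = 1.0000
  w = (-8 - (3)·0.0000 - (-4)·0.0000 - (3)·0.0000) / (11) = -0.7273
  t = (-11 - (-4)·0.0000 - (1)·0.0000 - (-1)·0.0000) / (-7) = 1.5714
Iteration 2:
  u = (8 - (1)·1.0000 - (1)·-0.7273 - (-2)·1.5714) / (7) = 1.5529
  v = (-5 - (1)·1.1429 - (-1)·-0.7273 - (-2)·1.5714) / (-5) = 0.7455
  w = (-8 - (3)·1.1429 - (-4)·1.0000 - (3)·1.5714) / (11) = -1.1039
  t = (-11 - (-4)·1.1429 - (1)·1.0000 - (-1)·-0.7273) / (-7) = 1.1651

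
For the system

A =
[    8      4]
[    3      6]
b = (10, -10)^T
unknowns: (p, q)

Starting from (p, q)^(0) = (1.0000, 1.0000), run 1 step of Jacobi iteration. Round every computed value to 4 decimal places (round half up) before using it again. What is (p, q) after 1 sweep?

(0.7500, -2.1667)

Iteration 1:
  p = (10 - (4)·1.0000) / (8) = 0.7500
  q = (-10 - (3)·1.0000) / (6) = -2.1667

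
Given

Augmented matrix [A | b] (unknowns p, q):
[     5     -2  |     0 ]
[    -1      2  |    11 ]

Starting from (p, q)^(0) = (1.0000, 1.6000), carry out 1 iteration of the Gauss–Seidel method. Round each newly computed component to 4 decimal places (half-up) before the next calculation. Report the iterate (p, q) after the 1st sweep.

(0.6400, 5.8200)

Iteration 1:
  p = (0 - (-2)·1.6000) / (5) = 0.6400
  q = (11 - (-1)·0.6400) / (2) = 5.8200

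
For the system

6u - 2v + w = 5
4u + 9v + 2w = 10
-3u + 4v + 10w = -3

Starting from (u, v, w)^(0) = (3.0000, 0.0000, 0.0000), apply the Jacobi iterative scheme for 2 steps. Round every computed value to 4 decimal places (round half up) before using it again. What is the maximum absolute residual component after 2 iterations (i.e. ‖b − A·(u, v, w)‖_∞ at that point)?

3.8407

Iteration 1:
  u = (5 - (-2)·0.0000 - (1)·0.0000) / (6) = 0.8333
  v = (10 - (4)·3.0000 - (2)·0.0000) / (9) = -0.2222
  w = (-3 - (-3)·3.0000 - (4)·0.0000) / (10) = 0.6000
Iteration 2:
  u = (5 - (-2)·-0.2222 - (1)·0.6000) / (6) = 0.6593
  v = (10 - (4)·0.8333 - (2)·0.6000) / (9) = 0.6074
  w = (-3 - (-3)·0.8333 - (4)·-0.2222) / (10) = 0.0389
Residual b − A·x = (2.2201, 1.8184, -3.8407); ∞-norm = 3.8407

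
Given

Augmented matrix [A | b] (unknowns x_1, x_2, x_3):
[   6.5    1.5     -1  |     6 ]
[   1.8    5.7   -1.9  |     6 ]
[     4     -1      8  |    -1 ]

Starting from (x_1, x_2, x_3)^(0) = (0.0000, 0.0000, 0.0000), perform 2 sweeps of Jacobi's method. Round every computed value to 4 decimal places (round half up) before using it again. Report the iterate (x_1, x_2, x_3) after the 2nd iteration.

Iteration 1:
  x_1 = (6 - (1.5)·0.0000 - (-1)·0.0000) / (6.5) = 0.9231
  x_2 = (6 - (1.8)·0.0000 - (-1.9)·0.0000) / (5.7) = 1.0526
  x_3 = (-1 - (4)·0.0000 - (-1)·0.0000) / (8) = -0.1250
Iteration 2:
  x_1 = (6 - (1.5)·1.0526 - (-1)·-0.1250) / (6.5) = 0.6609
  x_2 = (6 - (1.8)·0.9231 - (-1.9)·-0.1250) / (5.7) = 0.7195
  x_3 = (-1 - (4)·0.9231 - (-1)·1.0526) / (8) = -0.4550

(0.6609, 0.7195, -0.4550)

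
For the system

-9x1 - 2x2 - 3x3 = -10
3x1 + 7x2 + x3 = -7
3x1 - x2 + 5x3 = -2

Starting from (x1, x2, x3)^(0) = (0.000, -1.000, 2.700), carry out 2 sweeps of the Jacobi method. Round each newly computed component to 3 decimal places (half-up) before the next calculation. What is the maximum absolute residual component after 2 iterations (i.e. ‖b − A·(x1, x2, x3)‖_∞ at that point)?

3.272

Iteration 1:
  x1 = (-10 - (-2)·-1.000 - (-3)·2.700) / (-9) = 0.433
  x2 = (-7 - (3)·0.000 - (1)·2.700) / (7) = -1.386
  x3 = (-2 - (3)·0.000 - (-1)·-1.000) / (5) = -0.600
Iteration 2:
  x1 = (-10 - (-2)·-1.386 - (-3)·-0.600) / (-9) = 1.619
  x2 = (-7 - (3)·0.433 - (1)·-0.600) / (7) = -1.100
  x3 = (-2 - (3)·0.433 - (-1)·-1.386) / (5) = -0.937
Residual b − A·x = (-0.440, -3.220, -3.272); ∞-norm = 3.272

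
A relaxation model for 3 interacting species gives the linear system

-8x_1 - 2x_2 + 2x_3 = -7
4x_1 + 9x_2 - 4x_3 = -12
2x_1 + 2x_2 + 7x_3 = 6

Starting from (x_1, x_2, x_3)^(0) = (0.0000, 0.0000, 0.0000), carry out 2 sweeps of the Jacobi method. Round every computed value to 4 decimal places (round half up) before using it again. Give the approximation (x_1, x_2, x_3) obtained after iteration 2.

Iteration 1:
  x_1 = (-7 - (-2)·0.0000 - (2)·0.0000) / (-8) = 0.8750
  x_2 = (-12 - (4)·0.0000 - (-4)·0.0000) / (9) = -1.3333
  x_3 = (6 - (2)·0.0000 - (2)·0.0000) / (7) = 0.8571
Iteration 2:
  x_1 = (-7 - (-2)·-1.3333 - (2)·0.8571) / (-8) = 1.4226
  x_2 = (-12 - (4)·0.8750 - (-4)·0.8571) / (9) = -1.3413
  x_3 = (6 - (2)·0.8750 - (2)·-1.3333) / (7) = 0.9881

(1.4226, -1.3413, 0.9881)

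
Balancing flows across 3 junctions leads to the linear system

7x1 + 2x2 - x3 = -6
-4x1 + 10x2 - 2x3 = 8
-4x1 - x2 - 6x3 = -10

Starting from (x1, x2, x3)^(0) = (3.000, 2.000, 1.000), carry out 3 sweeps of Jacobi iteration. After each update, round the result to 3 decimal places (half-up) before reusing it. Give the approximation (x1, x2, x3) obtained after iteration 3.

Iteration 1:
  x1 = (-6 - (2)·2.000 - (-1)·1.000) / (7) = -1.286
  x2 = (8 - (-4)·3.000 - (-2)·1.000) / (10) = 2.200
  x3 = (-10 - (-4)·3.000 - (-1)·2.000) / (-6) = -0.667
Iteration 2:
  x1 = (-6 - (2)·2.200 - (-1)·-0.667) / (7) = -1.581
  x2 = (8 - (-4)·-1.286 - (-2)·-0.667) / (10) = 0.152
  x3 = (-10 - (-4)·-1.286 - (-1)·2.200) / (-6) = 2.157
Iteration 3:
  x1 = (-6 - (2)·0.152 - (-1)·2.157) / (7) = -0.592
  x2 = (8 - (-4)·-1.581 - (-2)·2.157) / (10) = 0.599
  x3 = (-10 - (-4)·-1.581 - (-1)·0.152) / (-6) = 2.695

(-0.592, 0.599, 2.695)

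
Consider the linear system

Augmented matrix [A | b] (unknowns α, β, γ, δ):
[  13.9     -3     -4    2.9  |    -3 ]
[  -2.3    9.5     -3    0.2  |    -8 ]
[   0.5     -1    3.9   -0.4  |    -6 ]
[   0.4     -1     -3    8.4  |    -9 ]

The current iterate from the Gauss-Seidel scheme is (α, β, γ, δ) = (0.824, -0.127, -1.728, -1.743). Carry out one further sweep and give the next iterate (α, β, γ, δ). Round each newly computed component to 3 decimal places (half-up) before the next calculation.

One sweep:
  α = (-3 - (-3)·-0.127 - (-4)·-1.728 - (2.9)·-1.743) / (13.9) = -0.377
  β = (-8 - (-2.3)·-0.377 - (-3)·-1.728 - (0.2)·-1.743) / (9.5) = -1.442
  γ = (-6 - (0.5)·-0.377 - (-1)·-1.442 - (-0.4)·-1.743) / (3.9) = -2.039
  δ = (-9 - (0.4)·-0.377 - (-1)·-1.442 - (-3)·-2.039) / (8.4) = -1.953

(-0.377, -1.442, -2.039, -1.953)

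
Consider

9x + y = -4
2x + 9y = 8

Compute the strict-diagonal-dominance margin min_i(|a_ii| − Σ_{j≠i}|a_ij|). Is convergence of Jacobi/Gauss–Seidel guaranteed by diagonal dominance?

row 1: |9| − (1) = 8
row 2: |9| − (2) = 7
minimum over rows = 7 → strictly diagonally dominant (convergence guaranteed)

7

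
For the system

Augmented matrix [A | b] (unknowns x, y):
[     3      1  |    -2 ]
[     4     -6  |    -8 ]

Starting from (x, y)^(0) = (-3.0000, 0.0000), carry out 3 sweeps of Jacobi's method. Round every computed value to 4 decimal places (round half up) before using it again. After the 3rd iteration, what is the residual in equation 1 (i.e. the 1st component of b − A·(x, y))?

Iteration 1:
  x = (-2 - (1)·0.0000) / (3) = -0.6667
  y = (-8 - (4)·-3.0000) / (-6) = -0.6667
Iteration 2:
  x = (-2 - (1)·-0.6667) / (3) = -0.4444
  y = (-8 - (4)·-0.6667) / (-6) = 0.8889
Iteration 3:
  x = (-2 - (1)·0.8889) / (3) = -0.9630
  y = (-8 - (4)·-0.4444) / (-6) = 1.0371
Residual b − A·x = (-0.1481, 2.0746)

-0.1481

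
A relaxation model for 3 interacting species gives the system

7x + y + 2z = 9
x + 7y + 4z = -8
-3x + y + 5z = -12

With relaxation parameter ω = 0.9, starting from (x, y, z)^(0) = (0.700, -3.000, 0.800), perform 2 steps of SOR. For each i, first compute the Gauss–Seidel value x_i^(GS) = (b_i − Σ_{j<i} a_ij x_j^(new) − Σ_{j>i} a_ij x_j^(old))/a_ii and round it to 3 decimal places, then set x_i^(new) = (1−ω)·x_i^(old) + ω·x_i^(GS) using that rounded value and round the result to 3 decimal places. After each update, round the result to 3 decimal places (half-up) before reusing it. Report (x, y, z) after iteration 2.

Iteration 1:
  x: GS value = (9 - (1)·-3.000 - (2)·0.800) / (7) = 1.486;  x ← (1−ω)·0.700 + ω·1.486 = 1.407
  y: GS value = (-8 - (1)·1.407 - (4)·0.800) / (7) = -1.801;  y ← (1−ω)·-3.000 + ω·-1.801 = -1.921
  z: GS value = (-12 - (-3)·1.407 - (1)·-1.921) / (5) = -1.172;  z ← (1−ω)·0.800 + ω·-1.172 = -0.975
Iteration 2:
  x: GS value = (9 - (1)·-1.921 - (2)·-0.975) / (7) = 1.839;  x ← (1−ω)·1.407 + ω·1.839 = 1.796
  y: GS value = (-8 - (1)·1.796 - (4)·-0.975) / (7) = -0.842;  y ← (1−ω)·-1.921 + ω·-0.842 = -0.950
  z: GS value = (-12 - (-3)·1.796 - (1)·-0.950) / (5) = -1.132;  z ← (1−ω)·-0.975 + ω·-1.132 = -1.116

(1.796, -0.950, -1.116)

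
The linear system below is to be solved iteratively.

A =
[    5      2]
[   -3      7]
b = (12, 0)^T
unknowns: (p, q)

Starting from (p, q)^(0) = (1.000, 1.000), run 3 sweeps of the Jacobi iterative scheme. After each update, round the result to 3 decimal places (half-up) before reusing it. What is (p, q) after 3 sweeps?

Iteration 1:
  p = (12 - (2)·1.000) / (5) = 2.000
  q = (0 - (-3)·1.000) / (7) = 0.429
Iteration 2:
  p = (12 - (2)·0.429) / (5) = 2.228
  q = (0 - (-3)·2.000) / (7) = 0.857
Iteration 3:
  p = (12 - (2)·0.857) / (5) = 2.057
  q = (0 - (-3)·2.228) / (7) = 0.955

(2.057, 0.955)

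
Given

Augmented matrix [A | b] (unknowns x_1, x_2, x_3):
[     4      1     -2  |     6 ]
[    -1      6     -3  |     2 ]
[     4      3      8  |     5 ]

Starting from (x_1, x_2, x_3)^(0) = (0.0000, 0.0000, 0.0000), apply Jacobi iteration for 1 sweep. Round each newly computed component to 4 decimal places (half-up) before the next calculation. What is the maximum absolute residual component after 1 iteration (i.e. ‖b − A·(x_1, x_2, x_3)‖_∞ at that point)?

6.9999

Iteration 1:
  x_1 = (6 - (1)·0.0000 - (-2)·0.0000) / (4) = 1.5000
  x_2 = (2 - (-1)·0.0000 - (-3)·0.0000) / (6) = 0.3333
  x_3 = (5 - (4)·0.0000 - (3)·0.0000) / (8) = 0.6250
Residual b − A·x = (0.9167, 3.3752, -6.9999); ∞-norm = 6.9999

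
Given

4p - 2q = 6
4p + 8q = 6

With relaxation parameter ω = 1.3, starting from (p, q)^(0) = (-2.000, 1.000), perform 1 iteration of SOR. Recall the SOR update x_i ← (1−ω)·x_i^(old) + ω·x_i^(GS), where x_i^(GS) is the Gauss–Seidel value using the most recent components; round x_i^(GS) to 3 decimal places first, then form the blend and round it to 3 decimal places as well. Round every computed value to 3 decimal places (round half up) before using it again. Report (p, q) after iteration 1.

(3.200, -1.405)

Iteration 1:
  p: GS value = (6 - (-2)·1.000) / (4) = 2.000;  p ← (1−ω)·-2.000 + ω·2.000 = 3.200
  q: GS value = (6 - (4)·3.200) / (8) = -0.850;  q ← (1−ω)·1.000 + ω·-0.850 = -1.405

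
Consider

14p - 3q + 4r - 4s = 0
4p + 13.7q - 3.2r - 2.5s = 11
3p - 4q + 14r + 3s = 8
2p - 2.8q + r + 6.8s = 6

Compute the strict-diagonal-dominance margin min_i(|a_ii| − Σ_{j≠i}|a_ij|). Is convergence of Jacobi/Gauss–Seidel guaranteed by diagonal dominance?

1

row 1: |14| − (3+4+4) = 3
row 2: |13.7| − (4+3.2+2.5) = 4
row 3: |14| − (3+4+3) = 4
row 4: |6.8| − (2+2.8+1) = 1
minimum over rows = 1 → strictly diagonally dominant (convergence guaranteed)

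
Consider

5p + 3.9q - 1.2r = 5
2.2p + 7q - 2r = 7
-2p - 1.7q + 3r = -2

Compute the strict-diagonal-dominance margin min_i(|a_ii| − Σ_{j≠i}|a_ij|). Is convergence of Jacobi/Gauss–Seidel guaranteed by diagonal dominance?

row 1: |5| − (3.9+1.2) = -0.1
row 2: |7| − (2.2+2) = 2.8
row 3: |3| − (2+1.7) = -0.7
minimum over rows = -0.7 → not strictly diagonally dominant

-0.7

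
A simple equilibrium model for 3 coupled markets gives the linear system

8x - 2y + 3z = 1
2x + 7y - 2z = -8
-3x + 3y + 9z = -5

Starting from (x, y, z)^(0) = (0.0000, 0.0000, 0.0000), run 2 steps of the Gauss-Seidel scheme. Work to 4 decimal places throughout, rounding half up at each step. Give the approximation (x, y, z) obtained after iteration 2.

Iteration 1:
  x = (1 - (-2)·0.0000 - (3)·0.0000) / (8) = 0.1250
  y = (-8 - (2)·0.1250 - (-2)·0.0000) / (7) = -1.1786
  z = (-5 - (-3)·0.1250 - (3)·-1.1786) / (9) = -0.1210
Iteration 2:
  x = (1 - (-2)·-1.1786 - (3)·-0.1210) / (8) = -0.1243
  y = (-8 - (2)·-0.1243 - (-2)·-0.1210) / (7) = -1.1419
  z = (-5 - (-3)·-0.1243 - (3)·-1.1419) / (9) = -0.2164

(-0.1243, -1.1419, -0.2164)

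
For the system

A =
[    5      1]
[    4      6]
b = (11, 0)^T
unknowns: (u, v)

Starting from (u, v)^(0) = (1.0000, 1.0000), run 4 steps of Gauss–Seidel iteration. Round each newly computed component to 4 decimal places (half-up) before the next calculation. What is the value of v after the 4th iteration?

Iteration 1:
  u = (11 - (1)·1.0000) / (5) = 2.0000
  v = (0 - (4)·2.0000) / (6) = -1.3333
Iteration 2:
  u = (11 - (1)·-1.3333) / (5) = 2.4667
  v = (0 - (4)·2.4667) / (6) = -1.6445
Iteration 3:
  u = (11 - (1)·-1.6445) / (5) = 2.5289
  v = (0 - (4)·2.5289) / (6) = -1.6859
Iteration 4:
  u = (11 - (1)·-1.6859) / (5) = 2.5372
  v = (0 - (4)·2.5372) / (6) = -1.6915

-1.6915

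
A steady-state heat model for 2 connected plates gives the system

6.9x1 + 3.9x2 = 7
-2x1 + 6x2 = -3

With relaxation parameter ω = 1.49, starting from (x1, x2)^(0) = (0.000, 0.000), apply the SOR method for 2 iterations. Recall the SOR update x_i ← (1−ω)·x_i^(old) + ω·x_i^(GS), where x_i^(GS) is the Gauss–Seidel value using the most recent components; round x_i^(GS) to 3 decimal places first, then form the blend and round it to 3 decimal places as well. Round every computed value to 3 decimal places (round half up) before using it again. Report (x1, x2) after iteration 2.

(0.766, -0.368)

Iteration 1:
  x1: GS value = (7 - (3.9)·0.000) / (6.9) = 1.014;  x1 ← (1−ω)·0.000 + ω·1.014 = 1.511
  x2: GS value = (-3 - (-2)·1.511) / (6) = 0.004;  x2 ← (1−ω)·0.000 + ω·0.004 = 0.006
Iteration 2:
  x1: GS value = (7 - (3.9)·0.006) / (6.9) = 1.011;  x1 ← (1−ω)·1.511 + ω·1.011 = 0.766
  x2: GS value = (-3 - (-2)·0.766) / (6) = -0.245;  x2 ← (1−ω)·0.006 + ω·-0.245 = -0.368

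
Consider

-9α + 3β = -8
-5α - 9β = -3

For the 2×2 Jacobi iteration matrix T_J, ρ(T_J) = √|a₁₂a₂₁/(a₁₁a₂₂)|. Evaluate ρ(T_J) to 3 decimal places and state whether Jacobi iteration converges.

a₁₂a₂₁/(a₁₁a₂₂) = (3)·(-5) / ((-9)·(-9)) = -0.185185
ρ = √|-0.185185| = √0.185185 = 0.430
ρ < 1, so Jacobi converges

0.430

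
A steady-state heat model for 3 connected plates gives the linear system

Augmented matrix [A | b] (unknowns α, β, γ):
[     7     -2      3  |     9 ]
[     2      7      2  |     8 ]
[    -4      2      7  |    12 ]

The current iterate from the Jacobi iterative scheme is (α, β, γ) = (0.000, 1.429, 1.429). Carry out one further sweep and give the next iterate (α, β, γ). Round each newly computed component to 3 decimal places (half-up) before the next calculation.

One sweep:
  α = (9 - (-2)·1.429 - (3)·1.429) / (7) = 1.082
  β = (8 - (2)·0.000 - (2)·1.429) / (7) = 0.735
  γ = (12 - (-4)·0.000 - (2)·1.429) / (7) = 1.306

(1.082, 0.735, 1.306)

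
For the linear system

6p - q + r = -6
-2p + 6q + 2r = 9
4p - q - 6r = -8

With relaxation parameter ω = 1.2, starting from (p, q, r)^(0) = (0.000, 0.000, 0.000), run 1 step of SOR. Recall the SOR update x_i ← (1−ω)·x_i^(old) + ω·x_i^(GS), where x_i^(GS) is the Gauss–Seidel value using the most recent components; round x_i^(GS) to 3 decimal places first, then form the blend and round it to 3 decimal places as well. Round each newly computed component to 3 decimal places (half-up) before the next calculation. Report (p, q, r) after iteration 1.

Iteration 1:
  p: GS value = (-6 - (-1)·0.000 - (1)·0.000) / (6) = -1.000;  p ← (1−ω)·0.000 + ω·-1.000 = -1.200
  q: GS value = (9 - (-2)·-1.200 - (2)·0.000) / (6) = 1.100;  q ← (1−ω)·0.000 + ω·1.100 = 1.320
  r: GS value = (-8 - (4)·-1.200 - (-1)·1.320) / (-6) = 0.313;  r ← (1−ω)·0.000 + ω·0.313 = 0.376

(-1.200, 1.320, 0.376)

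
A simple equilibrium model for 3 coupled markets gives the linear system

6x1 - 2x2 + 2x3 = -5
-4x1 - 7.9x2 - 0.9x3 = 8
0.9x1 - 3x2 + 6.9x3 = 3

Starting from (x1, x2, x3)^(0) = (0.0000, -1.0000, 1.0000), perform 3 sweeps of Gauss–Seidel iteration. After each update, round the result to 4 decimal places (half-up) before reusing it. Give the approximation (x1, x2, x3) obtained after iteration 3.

(-1.1214, -0.4860, 0.3697)

Iteration 1:
  x1 = (-5 - (-2)·-1.0000 - (2)·1.0000) / (6) = -1.5000
  x2 = (8 - (-4)·-1.5000 - (-0.9)·1.0000) / (-7.9) = -0.3671
  x3 = (3 - (0.9)·-1.5000 - (-3)·-0.3671) / (6.9) = 0.4708
Iteration 2:
  x1 = (-5 - (-2)·-0.3671 - (2)·0.4708) / (6) = -1.1126
  x2 = (8 - (-4)·-1.1126 - (-0.9)·0.4708) / (-7.9) = -0.5030
  x3 = (3 - (0.9)·-1.1126 - (-3)·-0.5030) / (6.9) = 0.3612
Iteration 3:
  x1 = (-5 - (-2)·-0.5030 - (2)·0.3612) / (6) = -1.1214
  x2 = (8 - (-4)·-1.1214 - (-0.9)·0.3612) / (-7.9) = -0.4860
  x3 = (3 - (0.9)·-1.1214 - (-3)·-0.4860) / (6.9) = 0.3697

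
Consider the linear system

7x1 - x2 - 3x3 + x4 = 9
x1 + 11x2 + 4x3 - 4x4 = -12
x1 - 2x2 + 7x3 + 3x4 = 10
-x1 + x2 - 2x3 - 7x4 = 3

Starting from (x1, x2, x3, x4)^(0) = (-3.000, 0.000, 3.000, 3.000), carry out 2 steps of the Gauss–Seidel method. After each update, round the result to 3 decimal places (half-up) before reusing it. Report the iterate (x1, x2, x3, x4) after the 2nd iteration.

(0.984, -1.266, 1.255, -1.109)

Iteration 1:
  x1 = (9 - (-1)·0.000 - (-3)·3.000 - (1)·3.000) / (7) = 2.143
  x2 = (-12 - (1)·2.143 - (4)·3.000 - (-4)·3.000) / (11) = -1.286
  x3 = (10 - (1)·2.143 - (-2)·-1.286 - (3)·3.000) / (7) = -0.531
  x4 = (3 - (-1)·2.143 - (1)·-1.286 - (-2)·-0.531) / (-7) = -0.767
Iteration 2:
  x1 = (9 - (-1)·-1.286 - (-3)·-0.531 - (1)·-0.767) / (7) = 0.984
  x2 = (-12 - (1)·0.984 - (4)·-0.531 - (-4)·-0.767) / (11) = -1.266
  x3 = (10 - (1)·0.984 - (-2)·-1.266 - (3)·-0.767) / (7) = 1.255
  x4 = (3 - (-1)·0.984 - (1)·-1.266 - (-2)·1.255) / (-7) = -1.109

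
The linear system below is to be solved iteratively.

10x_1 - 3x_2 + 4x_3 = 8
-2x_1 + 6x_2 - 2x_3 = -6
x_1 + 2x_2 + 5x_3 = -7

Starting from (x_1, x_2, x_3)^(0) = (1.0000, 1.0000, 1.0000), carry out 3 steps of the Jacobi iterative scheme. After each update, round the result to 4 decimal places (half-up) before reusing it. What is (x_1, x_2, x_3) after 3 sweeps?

Iteration 1:
  x_1 = (8 - (-3)·1.0000 - (4)·1.0000) / (10) = 0.7000
  x_2 = (-6 - (-2)·1.0000 - (-2)·1.0000) / (6) = -0.3333
  x_3 = (-7 - (1)·1.0000 - (2)·1.0000) / (5) = -2.0000
Iteration 2:
  x_1 = (8 - (-3)·-0.3333 - (4)·-2.0000) / (10) = 1.5000
  x_2 = (-6 - (-2)·0.7000 - (-2)·-2.0000) / (6) = -1.4333
  x_3 = (-7 - (1)·0.7000 - (2)·-0.3333) / (5) = -1.4067
Iteration 3:
  x_1 = (8 - (-3)·-1.4333 - (4)·-1.4067) / (10) = 0.9327
  x_2 = (-6 - (-2)·1.5000 - (-2)·-1.4067) / (6) = -0.9689
  x_3 = (-7 - (1)·1.5000 - (2)·-1.4333) / (5) = -1.1267

(0.9327, -0.9689, -1.1267)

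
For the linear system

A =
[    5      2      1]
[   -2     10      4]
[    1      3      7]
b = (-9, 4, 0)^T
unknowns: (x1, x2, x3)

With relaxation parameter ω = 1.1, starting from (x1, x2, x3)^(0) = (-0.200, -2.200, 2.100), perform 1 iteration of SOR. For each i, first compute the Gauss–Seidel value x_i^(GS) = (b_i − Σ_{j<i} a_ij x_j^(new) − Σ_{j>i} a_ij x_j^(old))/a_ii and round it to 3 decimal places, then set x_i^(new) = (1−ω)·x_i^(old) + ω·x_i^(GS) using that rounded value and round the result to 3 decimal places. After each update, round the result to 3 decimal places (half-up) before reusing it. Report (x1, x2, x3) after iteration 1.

Iteration 1:
  x1: GS value = (-9 - (2)·-2.200 - (1)·2.100) / (5) = -1.340;  x1 ← (1−ω)·-0.200 + ω·-1.340 = -1.454
  x2: GS value = (4 - (-2)·-1.454 - (4)·2.100) / (10) = -0.731;  x2 ← (1−ω)·-2.200 + ω·-0.731 = -0.584
  x3: GS value = (0 - (1)·-1.454 - (3)·-0.584) / (7) = 0.458;  x3 ← (1−ω)·2.100 + ω·0.458 = 0.294

(-1.454, -0.584, 0.294)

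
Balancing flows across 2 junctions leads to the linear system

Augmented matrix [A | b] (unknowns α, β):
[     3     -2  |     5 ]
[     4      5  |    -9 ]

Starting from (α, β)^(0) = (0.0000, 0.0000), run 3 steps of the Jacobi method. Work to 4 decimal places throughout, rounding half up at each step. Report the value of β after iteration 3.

Iteration 1:
  α = (5 - (-2)·0.0000) / (3) = 1.6667
  β = (-9 - (4)·0.0000) / (5) = -1.8000
Iteration 2:
  α = (5 - (-2)·-1.8000) / (3) = 0.4667
  β = (-9 - (4)·1.6667) / (5) = -3.1334
Iteration 3:
  α = (5 - (-2)·-3.1334) / (3) = -0.4223
  β = (-9 - (4)·0.4667) / (5) = -2.1734

-2.1734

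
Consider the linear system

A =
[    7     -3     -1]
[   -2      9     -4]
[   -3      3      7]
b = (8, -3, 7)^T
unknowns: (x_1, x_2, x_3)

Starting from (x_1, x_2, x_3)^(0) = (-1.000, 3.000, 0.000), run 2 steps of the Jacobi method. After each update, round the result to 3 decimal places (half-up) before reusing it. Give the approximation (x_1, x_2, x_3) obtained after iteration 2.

(0.803, -0.111, 2.279)

Iteration 1:
  x_1 = (8 - (-3)·3.000 - (-1)·0.000) / (7) = 2.429
  x_2 = (-3 - (-2)·-1.000 - (-4)·0.000) / (9) = -0.556
  x_3 = (7 - (-3)·-1.000 - (3)·3.000) / (7) = -0.714
Iteration 2:
  x_1 = (8 - (-3)·-0.556 - (-1)·-0.714) / (7) = 0.803
  x_2 = (-3 - (-2)·2.429 - (-4)·-0.714) / (9) = -0.111
  x_3 = (7 - (-3)·2.429 - (3)·-0.556) / (7) = 2.279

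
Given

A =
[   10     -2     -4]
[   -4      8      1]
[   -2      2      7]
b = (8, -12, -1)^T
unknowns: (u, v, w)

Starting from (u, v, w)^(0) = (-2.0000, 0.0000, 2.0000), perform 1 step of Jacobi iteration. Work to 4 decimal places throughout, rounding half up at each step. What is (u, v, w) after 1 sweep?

Iteration 1:
  u = (8 - (-2)·0.0000 - (-4)·2.0000) / (10) = 1.6000
  v = (-12 - (-4)·-2.0000 - (1)·2.0000) / (8) = -2.7500
  w = (-1 - (-2)·-2.0000 - (2)·0.0000) / (7) = -0.7143

(1.6000, -2.7500, -0.7143)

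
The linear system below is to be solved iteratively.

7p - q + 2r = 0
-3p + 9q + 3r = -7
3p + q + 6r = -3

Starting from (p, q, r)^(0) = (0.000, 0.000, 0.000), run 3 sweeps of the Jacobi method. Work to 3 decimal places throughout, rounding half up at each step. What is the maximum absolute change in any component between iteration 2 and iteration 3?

0.044

Iteration 1:
  p = (0 - (-1)·0.000 - (2)·0.000) / (7) = 0.000
  q = (-7 - (-3)·0.000 - (3)·0.000) / (9) = -0.778
  r = (-3 - (3)·0.000 - (1)·0.000) / (6) = -0.500
Iteration 2:
  p = (0 - (-1)·-0.778 - (2)·-0.500) / (7) = 0.032
  q = (-7 - (-3)·0.000 - (3)·-0.500) / (9) = -0.611
  r = (-3 - (3)·0.000 - (1)·-0.778) / (6) = -0.370
Iteration 3:
  p = (0 - (-1)·-0.611 - (2)·-0.370) / (7) = 0.018
  q = (-7 - (-3)·0.032 - (3)·-0.370) / (9) = -0.644
  r = (-3 - (3)·0.032 - (1)·-0.611) / (6) = -0.414
Change: (-0.014, -0.033, -0.044) → max |·| = 0.044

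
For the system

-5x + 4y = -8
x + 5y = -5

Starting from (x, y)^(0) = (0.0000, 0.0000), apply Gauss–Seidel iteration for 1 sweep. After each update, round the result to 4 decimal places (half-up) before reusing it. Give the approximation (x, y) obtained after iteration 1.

Iteration 1:
  x = (-8 - (4)·0.0000) / (-5) = 1.6000
  y = (-5 - (1)·1.6000) / (5) = -1.3200

(1.6000, -1.3200)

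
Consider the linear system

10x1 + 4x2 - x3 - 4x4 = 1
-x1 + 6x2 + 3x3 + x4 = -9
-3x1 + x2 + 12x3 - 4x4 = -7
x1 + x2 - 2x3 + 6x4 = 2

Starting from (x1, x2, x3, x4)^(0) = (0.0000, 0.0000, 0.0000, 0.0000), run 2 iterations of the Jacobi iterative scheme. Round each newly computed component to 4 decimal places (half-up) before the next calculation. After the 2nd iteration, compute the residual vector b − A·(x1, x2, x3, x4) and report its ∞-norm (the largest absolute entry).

1.9274

Iteration 1:
  x1 = (1 - (4)·0.0000 - (-1)·0.0000 - (-4)·0.0000) / (10) = 0.1000
  x2 = (-9 - (-1)·0.0000 - (3)·0.0000 - (1)·0.0000) / (6) = -1.5000
  x3 = (-7 - (-3)·0.0000 - (1)·0.0000 - (-4)·0.0000) / (12) = -0.5833
  x4 = (2 - (1)·0.0000 - (1)·0.0000 - (-2)·0.0000) / (6) = 0.3333
Iteration 2:
  x1 = (1 - (4)·-1.5000 - (-1)·-0.5833 - (-4)·0.3333) / (10) = 0.7750
  x2 = (-9 - (-1)·0.1000 - (3)·-0.5833 - (1)·0.3333) / (6) = -1.2472
  x3 = (-7 - (-3)·0.1000 - (1)·-1.5000 - (-4)·0.3333) / (12) = -0.3222
  x4 = (2 - (1)·0.1000 - (1)·-1.5000 - (-2)·-0.5833) / (6) = 0.3722
Residual b − A·x = (-0.5946, -0.1474, 1.9274, -0.4054); ∞-norm = 1.9274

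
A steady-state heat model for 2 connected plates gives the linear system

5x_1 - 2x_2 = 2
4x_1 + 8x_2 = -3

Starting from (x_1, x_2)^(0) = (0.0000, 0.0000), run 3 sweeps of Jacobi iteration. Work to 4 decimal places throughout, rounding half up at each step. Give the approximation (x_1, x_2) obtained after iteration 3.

(0.1700, -0.5000)

Iteration 1:
  x_1 = (2 - (-2)·0.0000) / (5) = 0.4000
  x_2 = (-3 - (4)·0.0000) / (8) = -0.3750
Iteration 2:
  x_1 = (2 - (-2)·-0.3750) / (5) = 0.2500
  x_2 = (-3 - (4)·0.4000) / (8) = -0.5750
Iteration 3:
  x_1 = (2 - (-2)·-0.5750) / (5) = 0.1700
  x_2 = (-3 - (4)·0.2500) / (8) = -0.5000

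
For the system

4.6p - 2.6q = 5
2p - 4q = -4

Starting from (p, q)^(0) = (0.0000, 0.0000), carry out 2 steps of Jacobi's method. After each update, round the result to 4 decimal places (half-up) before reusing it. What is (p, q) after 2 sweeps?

Iteration 1:
  p = (5 - (-2.6)·0.0000) / (4.6) = 1.0870
  q = (-4 - (2)·0.0000) / (-4) = 1.0000
Iteration 2:
  p = (5 - (-2.6)·1.0000) / (4.6) = 1.6522
  q = (-4 - (2)·1.0870) / (-4) = 1.5435

(1.6522, 1.5435)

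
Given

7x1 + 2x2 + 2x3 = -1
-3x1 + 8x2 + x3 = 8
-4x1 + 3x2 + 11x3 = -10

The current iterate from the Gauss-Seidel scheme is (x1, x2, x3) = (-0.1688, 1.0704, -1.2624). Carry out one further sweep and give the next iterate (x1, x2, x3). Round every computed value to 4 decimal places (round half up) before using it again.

(-0.0880, 1.1248, -1.2479)

One sweep:
  x1 = (-1 - (2)·1.0704 - (2)·-1.2624) / (7) = -0.0880
  x2 = (8 - (-3)·-0.0880 - (1)·-1.2624) / (8) = 1.1248
  x3 = (-10 - (-4)·-0.0880 - (3)·1.1248) / (11) = -1.2479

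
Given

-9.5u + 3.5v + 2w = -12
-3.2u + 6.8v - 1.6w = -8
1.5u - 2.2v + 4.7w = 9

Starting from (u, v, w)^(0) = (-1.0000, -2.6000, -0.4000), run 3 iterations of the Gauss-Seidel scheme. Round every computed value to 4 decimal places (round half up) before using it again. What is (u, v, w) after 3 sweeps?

Iteration 1:
  u = (-12 - (3.5)·-2.6000 - (2)·-0.4000) / (-9.5) = 0.2211
  v = (-8 - (-3.2)·0.2211 - (-1.6)·-0.4000) / (6.8) = -1.1665
  w = (9 - (1.5)·0.2211 - (-2.2)·-1.1665) / (4.7) = 1.2983
Iteration 2:
  u = (-12 - (3.5)·-1.1665 - (2)·1.2983) / (-9.5) = 1.1067
  v = (-8 - (-3.2)·1.1067 - (-1.6)·1.2983) / (6.8) = -0.3502
  w = (9 - (1.5)·1.1067 - (-2.2)·-0.3502) / (4.7) = 1.3978
Iteration 3:
  u = (-12 - (3.5)·-0.3502 - (2)·1.3978) / (-9.5) = 1.4284
  v = (-8 - (-3.2)·1.4284 - (-1.6)·1.3978) / (6.8) = -0.1754
  w = (9 - (1.5)·1.4284 - (-2.2)·-0.1754) / (4.7) = 1.3769

(1.4284, -0.1754, 1.3769)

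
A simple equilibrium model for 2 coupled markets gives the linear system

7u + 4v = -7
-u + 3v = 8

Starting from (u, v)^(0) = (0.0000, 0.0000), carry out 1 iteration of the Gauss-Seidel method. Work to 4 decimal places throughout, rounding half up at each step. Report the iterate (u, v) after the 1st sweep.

Iteration 1:
  u = (-7 - (4)·0.0000) / (7) = -1.0000
  v = (8 - (-1)·-1.0000) / (3) = 2.3333

(-1.0000, 2.3333)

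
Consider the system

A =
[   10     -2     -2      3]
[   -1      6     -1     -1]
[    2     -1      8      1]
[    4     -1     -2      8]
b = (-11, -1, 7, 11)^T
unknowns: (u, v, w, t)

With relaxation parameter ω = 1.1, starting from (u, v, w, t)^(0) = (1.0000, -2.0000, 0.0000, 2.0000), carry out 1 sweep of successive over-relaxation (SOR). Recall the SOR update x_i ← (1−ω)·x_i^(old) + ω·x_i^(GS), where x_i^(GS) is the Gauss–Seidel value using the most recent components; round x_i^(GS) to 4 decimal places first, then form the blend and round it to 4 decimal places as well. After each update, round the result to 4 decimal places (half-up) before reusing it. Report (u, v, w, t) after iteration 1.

(-2.4100, -0.0585, 1.3422, 2.9990)

Iteration 1:
  u: GS value = (-11 - (-2)·-2.0000 - (-2)·0.0000 - (3)·2.0000) / (10) = -2.1000;  u ← (1−ω)·1.0000 + ω·-2.1000 = -2.4100
  v: GS value = (-1 - (-1)·-2.4100 - (-1)·0.0000 - (-1)·2.0000) / (6) = -0.2350;  v ← (1−ω)·-2.0000 + ω·-0.2350 = -0.0585
  w: GS value = (7 - (2)·-2.4100 - (-1)·-0.0585 - (1)·2.0000) / (8) = 1.2202;  w ← (1−ω)·0.0000 + ω·1.2202 = 1.3422
  t: GS value = (11 - (4)·-2.4100 - (-1)·-0.0585 - (-2)·1.3422) / (8) = 2.9082;  t ← (1−ω)·2.0000 + ω·2.9082 = 2.9990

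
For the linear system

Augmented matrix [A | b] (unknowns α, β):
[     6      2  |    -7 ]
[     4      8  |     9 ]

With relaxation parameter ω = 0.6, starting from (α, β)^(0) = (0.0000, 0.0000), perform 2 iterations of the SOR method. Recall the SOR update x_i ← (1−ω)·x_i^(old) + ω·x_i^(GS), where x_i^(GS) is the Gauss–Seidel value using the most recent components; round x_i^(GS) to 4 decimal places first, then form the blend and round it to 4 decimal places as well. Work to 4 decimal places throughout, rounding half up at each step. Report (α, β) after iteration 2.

Iteration 1:
  α: GS value = (-7 - (2)·0.0000) / (6) = -1.1667;  α ← (1−ω)·0.0000 + ω·-1.1667 = -0.7000
  β: GS value = (9 - (4)·-0.7000) / (8) = 1.4750;  β ← (1−ω)·0.0000 + ω·1.4750 = 0.8850
Iteration 2:
  α: GS value = (-7 - (2)·0.8850) / (6) = -1.4617;  α ← (1−ω)·-0.7000 + ω·-1.4617 = -1.1570
  β: GS value = (9 - (4)·-1.1570) / (8) = 1.7035;  β ← (1−ω)·0.8850 + ω·1.7035 = 1.3761

(-1.1570, 1.3761)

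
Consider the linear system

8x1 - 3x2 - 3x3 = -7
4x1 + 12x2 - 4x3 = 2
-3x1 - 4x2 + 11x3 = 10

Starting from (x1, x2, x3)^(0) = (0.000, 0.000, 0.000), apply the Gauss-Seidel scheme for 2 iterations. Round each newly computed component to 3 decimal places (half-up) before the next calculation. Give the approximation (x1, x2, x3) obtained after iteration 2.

Iteration 1:
  x1 = (-7 - (-3)·0.000 - (-3)·0.000) / (8) = -0.875
  x2 = (2 - (4)·-0.875 - (-4)·0.000) / (12) = 0.458
  x3 = (10 - (-3)·-0.875 - (-4)·0.458) / (11) = 0.837
Iteration 2:
  x1 = (-7 - (-3)·0.458 - (-3)·0.837) / (8) = -0.389
  x2 = (2 - (4)·-0.389 - (-4)·0.837) / (12) = 0.575
  x3 = (10 - (-3)·-0.389 - (-4)·0.575) / (11) = 1.012

(-0.389, 0.575, 1.012)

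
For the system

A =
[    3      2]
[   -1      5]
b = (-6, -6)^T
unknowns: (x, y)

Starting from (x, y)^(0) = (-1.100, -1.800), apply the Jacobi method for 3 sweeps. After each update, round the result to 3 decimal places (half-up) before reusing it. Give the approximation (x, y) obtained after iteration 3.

(-1.093, -1.411)

Iteration 1:
  x = (-6 - (2)·-1.800) / (3) = -0.800
  y = (-6 - (-1)·-1.100) / (5) = -1.420
Iteration 2:
  x = (-6 - (2)·-1.420) / (3) = -1.053
  y = (-6 - (-1)·-0.800) / (5) = -1.360
Iteration 3:
  x = (-6 - (2)·-1.360) / (3) = -1.093
  y = (-6 - (-1)·-1.053) / (5) = -1.411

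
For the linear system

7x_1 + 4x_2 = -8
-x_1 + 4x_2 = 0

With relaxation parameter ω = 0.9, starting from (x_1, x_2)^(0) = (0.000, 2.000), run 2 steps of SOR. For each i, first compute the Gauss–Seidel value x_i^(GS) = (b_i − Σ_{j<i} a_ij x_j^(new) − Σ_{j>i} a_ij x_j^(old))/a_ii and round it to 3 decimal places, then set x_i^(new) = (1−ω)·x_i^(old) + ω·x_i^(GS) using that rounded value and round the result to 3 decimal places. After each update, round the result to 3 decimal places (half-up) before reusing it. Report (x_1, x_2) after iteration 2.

Iteration 1:
  x_1: GS value = (-8 - (4)·2.000) / (7) = -2.286;  x_1 ← (1−ω)·0.000 + ω·-2.286 = -2.057
  x_2: GS value = (0 - (-1)·-2.057) / (4) = -0.514;  x_2 ← (1−ω)·2.000 + ω·-0.514 = -0.263
Iteration 2:
  x_1: GS value = (-8 - (4)·-0.263) / (7) = -0.993;  x_1 ← (1−ω)·-2.057 + ω·-0.993 = -1.099
  x_2: GS value = (0 - (-1)·-1.099) / (4) = -0.275;  x_2 ← (1−ω)·-0.263 + ω·-0.275 = -0.274

(-1.099, -0.274)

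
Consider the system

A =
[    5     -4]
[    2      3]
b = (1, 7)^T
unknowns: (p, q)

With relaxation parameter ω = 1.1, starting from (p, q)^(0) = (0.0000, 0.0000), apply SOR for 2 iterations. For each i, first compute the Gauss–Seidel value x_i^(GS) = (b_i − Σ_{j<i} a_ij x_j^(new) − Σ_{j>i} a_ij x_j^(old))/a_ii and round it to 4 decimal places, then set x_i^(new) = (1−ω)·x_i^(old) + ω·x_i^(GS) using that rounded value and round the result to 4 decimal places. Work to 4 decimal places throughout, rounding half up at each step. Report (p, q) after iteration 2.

Iteration 1:
  p: GS value = (1 - (-4)·0.0000) / (5) = 0.2000;  p ← (1−ω)·0.0000 + ω·0.2000 = 0.2200
  q: GS value = (7 - (2)·0.2200) / (3) = 2.1867;  q ← (1−ω)·0.0000 + ω·2.1867 = 2.4054
Iteration 2:
  p: GS value = (1 - (-4)·2.4054) / (5) = 2.1243;  p ← (1−ω)·0.2200 + ω·2.1243 = 2.3147
  q: GS value = (7 - (2)·2.3147) / (3) = 0.7902;  q ← (1−ω)·2.4054 + ω·0.7902 = 0.6287

(2.3147, 0.6287)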